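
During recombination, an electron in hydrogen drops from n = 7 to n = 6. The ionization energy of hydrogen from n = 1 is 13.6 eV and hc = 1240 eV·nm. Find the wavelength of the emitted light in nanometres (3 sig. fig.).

12400 nm

ΔE = 13.60 × (1/6² − 1/7²) = 13.60 × 0.007370 = 0.1002 eV.
λ = hc/ΔE = 1240 / 0.1002 = 12400 nm.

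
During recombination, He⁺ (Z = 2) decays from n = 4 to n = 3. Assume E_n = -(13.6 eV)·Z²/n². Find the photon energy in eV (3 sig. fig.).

2.64 eV

The Bohr energies scale as Z², so for Z = 2: E_n = −54.40/n² eV.
E_4 = −54.40/16 = −3.400 eV and E_3 = −54.40/9 = −6.044 eV.
The photon energy is |E_4 − E_3| = 2.64 eV.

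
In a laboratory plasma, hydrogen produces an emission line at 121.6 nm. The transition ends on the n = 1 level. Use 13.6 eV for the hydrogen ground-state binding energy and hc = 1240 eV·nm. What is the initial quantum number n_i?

n_i = 2

The photon energy is ΔE = hc/λ = 1240 / 121.6 = 10.20 eV.
With Z = 1, ΔE = 13.60 × (1/n_f² − 1/n_i²), so 1/n_f² − 1/n_i² = 0.7498.
With n_f = 1: 1/n_i² = 1/1 − 0.7498 = 0.2502, so n_i ≈ 2.00.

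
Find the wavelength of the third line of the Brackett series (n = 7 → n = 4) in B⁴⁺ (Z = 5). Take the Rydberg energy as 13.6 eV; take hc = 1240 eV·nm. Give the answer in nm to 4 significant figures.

The Brackett series terminates on n_f = 4; the third line has n_i = 4+3 = 7.
ΔE = 340.0 × (1/4² − 1/7²) = 14.31 eV.
λ = 1240 / 14.31 = 86.65 nm.

86.65 nm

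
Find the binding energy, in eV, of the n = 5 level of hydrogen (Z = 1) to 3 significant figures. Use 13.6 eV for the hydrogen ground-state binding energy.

E_5 = −13.60/25 = −0.544 eV, so ionization (to E = 0) requires 0.544 eV.

0.544 eV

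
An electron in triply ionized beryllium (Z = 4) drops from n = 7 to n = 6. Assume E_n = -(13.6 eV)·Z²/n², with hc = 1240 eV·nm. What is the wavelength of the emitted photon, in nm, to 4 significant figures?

773.2 nm

For Z = 4 the level energies scale as Z², so the effective Rydberg energy is 13.6 × 16 = 217.6 eV.
ΔE = 217.6 × (1/6² − 1/7²) = 217.6 × 0.007370 = 1.604 eV.
λ = hc/ΔE = 1240 / 1.604 = 773.2 nm.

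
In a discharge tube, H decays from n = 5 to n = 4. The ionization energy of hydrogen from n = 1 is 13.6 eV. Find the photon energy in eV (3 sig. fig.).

0.306 eV

E_5 = −13.60/25 = −0.5440 eV and E_4 = −13.60/16 = −0.8500 eV.
The photon energy is |E_5 − E_4| = 0.306 eV.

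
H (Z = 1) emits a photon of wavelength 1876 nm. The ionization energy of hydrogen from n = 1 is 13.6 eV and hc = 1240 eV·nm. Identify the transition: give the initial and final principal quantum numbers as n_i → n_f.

The photon energy is ΔE = hc/λ = 1240 / 1876 = 0.6610 eV.
With Z = 1, ΔE = 13.60 × (1/n_f² − 1/n_i²), so 1/n_f² − 1/n_i² = 0.04860.
Trying n_f = 3 gives 1/n_i² = 0.06251, i.e. n_i ≈ 4; this pair matches.

n_i = 4, n_f = 3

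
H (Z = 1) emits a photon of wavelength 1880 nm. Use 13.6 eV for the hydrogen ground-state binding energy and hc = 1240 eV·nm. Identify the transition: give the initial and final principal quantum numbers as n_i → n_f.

The photon energy is ΔE = hc/λ = 1240 / 1880 = 0.6596 eV.
With Z = 1, ΔE = 13.60 × (1/n_f² − 1/n_i²), so 1/n_f² − 1/n_i² = 0.04850.
Trying n_f = 3 gives 1/n_i² = 0.06261, i.e. n_i ≈ 4; this pair matches.

n_i = 4, n_f = 3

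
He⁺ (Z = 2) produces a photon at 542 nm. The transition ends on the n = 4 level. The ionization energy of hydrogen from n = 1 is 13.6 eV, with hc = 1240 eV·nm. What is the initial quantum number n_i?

The photon energy is ΔE = hc/λ = 1240 / 542 = 2.288 eV.
With Z = 2, ΔE = 54.40 × (1/n_f² − 1/n_i²), so 1/n_f² − 1/n_i² = 0.04206.
With n_f = 4: 1/n_i² = 1/16 − 0.04206 = 0.02044, so n_i ≈ 6.99.

n_i = 7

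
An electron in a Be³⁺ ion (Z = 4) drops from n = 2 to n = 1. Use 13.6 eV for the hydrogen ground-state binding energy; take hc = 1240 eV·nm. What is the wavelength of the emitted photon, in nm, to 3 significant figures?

7.60 nm

For Z = 4 the level energies scale as Z², so the effective Rydberg energy is 13.6 × 16 = 217.6 eV.
ΔE = 217.6 × (1/1² − 1/2²) = 217.6 × 0.7500 = 163.2 eV.
λ = hc/ΔE = 1240 / 163.2 = 7.60 nm.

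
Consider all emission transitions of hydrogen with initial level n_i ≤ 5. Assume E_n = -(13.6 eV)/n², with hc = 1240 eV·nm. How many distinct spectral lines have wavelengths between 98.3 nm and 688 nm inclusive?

Enumerate all n_i → n_f pairs with 1 ≤ n_f < n_i ≤ 5 and compute λ = 1240 / [13.6·1·(1/n_f² − 1/n_i²)].
Lines falling in [98.3, 688] nm: 3→1 (102.6 nm), 2→1 (121.6 nm), 5→2 (434.2 nm), 4→2 (486.3 nm), 3→2 (656.5 nm).

5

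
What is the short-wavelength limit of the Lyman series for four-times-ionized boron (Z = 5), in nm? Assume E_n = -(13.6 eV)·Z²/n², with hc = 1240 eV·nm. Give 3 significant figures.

3.65 nm

The Lyman series has lower level n_f = 1; the series limit corresponds to n_i → ∞.
ΔE_max = 13.6 × 25 / 1² = 340.0 eV.
λ_min = 1240 / 340.0 = 3.65 nm.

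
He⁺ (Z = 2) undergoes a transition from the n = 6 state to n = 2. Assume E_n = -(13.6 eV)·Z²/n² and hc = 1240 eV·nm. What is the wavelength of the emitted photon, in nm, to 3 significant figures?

For Z = 2 the level energies scale as Z², so the effective Rydberg energy is 13.6 × 4 = 54.40 eV.
ΔE = 54.40 × (1/2² − 1/6²) = 54.40 × 0.2222 = 12.09 eV.
λ = hc/ΔE = 1240 / 12.09 = 103 nm.

103 nm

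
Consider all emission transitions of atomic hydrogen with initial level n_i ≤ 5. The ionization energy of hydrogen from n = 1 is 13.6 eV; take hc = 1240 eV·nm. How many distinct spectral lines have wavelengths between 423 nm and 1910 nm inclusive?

5

Enumerate all n_i → n_f pairs with 1 ≤ n_f < n_i ≤ 5 and compute λ = 1240 / [13.6·1·(1/n_f² − 1/n_i²)].
Lines falling in [423, 1910] nm: 5→2 (434.2 nm), 4→2 (486.3 nm), 3→2 (656.5 nm), 5→3 (1282 nm), 4→3 (1876 nm).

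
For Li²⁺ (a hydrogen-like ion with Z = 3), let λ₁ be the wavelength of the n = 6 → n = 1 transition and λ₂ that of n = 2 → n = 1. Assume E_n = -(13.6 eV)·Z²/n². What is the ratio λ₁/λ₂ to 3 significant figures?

0.771

λ ∝ 1/ΔE ∝ 1/(1/n_f² − 1/n_i²), and the Z² and hc factors cancel in the ratio.
λ₁/λ₂ = (1/1² − 1/2²)/(1/1² − 1/6²) = 0.7500/0.9722 = 0.771.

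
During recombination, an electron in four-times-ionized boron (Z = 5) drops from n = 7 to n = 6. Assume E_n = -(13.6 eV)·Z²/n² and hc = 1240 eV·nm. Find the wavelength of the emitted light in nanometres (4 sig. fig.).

For Z = 5 the level energies scale as Z², so the effective Rydberg energy is 13.6 × 25 = 340.0 eV.
ΔE = 340.0 × (1/6² − 1/7²) = 340.0 × 0.007370 = 2.506 eV.
λ = hc/ΔE = 1240 / 2.506 = 494.9 nm.

494.9 nm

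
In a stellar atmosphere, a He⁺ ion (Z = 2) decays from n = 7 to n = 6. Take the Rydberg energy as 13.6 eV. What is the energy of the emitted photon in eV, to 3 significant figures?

0.401 eV

The Bohr energies scale as Z², so for Z = 2: E_n = −54.40/n² eV.
E_7 = −54.40/49 = −1.110 eV and E_6 = −54.40/36 = −1.511 eV.
The photon energy is |E_7 − E_6| = 0.401 eV.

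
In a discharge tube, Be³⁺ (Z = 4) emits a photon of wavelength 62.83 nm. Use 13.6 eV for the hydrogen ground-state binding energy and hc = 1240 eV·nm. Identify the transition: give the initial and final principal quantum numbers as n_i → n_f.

The photon energy is ΔE = hc/λ = 1240 / 62.83 = 19.74 eV.
With Z = 4, ΔE = 217.6 × (1/n_f² − 1/n_i²), so 1/n_f² − 1/n_i² = 0.09070.
Trying n_f = 3 gives 1/n_i² = 0.02041, i.e. n_i ≈ 7; this pair matches.

n_i = 7, n_f = 3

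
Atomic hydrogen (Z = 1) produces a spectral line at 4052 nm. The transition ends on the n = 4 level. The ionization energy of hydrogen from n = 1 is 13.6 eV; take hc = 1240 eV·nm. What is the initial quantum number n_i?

n_i = 5

The photon energy is ΔE = hc/λ = 1240 / 4052 = 0.3060 eV.
With Z = 1, ΔE = 13.60 × (1/n_f² − 1/n_i²), so 1/n_f² − 1/n_i² = 0.02250.
With n_f = 4: 1/n_i² = 1/16 − 0.02250 = 0.04000, so n_i ≈ 5.00.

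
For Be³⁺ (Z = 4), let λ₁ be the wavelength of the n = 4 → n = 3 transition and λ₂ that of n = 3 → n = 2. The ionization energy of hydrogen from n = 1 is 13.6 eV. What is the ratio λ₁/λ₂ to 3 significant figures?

2.86

λ ∝ 1/ΔE ∝ 1/(1/n_f² − 1/n_i²), and the Z² and hc factors cancel in the ratio.
λ₁/λ₂ = (1/2² − 1/3²)/(1/3² − 1/4²) = 0.1389/0.04861 = 2.86.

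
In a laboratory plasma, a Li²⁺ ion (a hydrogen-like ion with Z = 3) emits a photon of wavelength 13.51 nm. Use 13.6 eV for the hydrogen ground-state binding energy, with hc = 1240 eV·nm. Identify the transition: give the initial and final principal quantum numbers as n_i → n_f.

The photon energy is ΔE = hc/λ = 1240 / 13.51 = 91.78 eV.
With Z = 3, ΔE = 122.4 × (1/n_f² − 1/n_i²), so 1/n_f² − 1/n_i² = 0.7499.
Trying n_f = 1 gives 1/n_i² = 0.2501, i.e. n_i ≈ 2; this pair matches.

n_i = 2, n_f = 1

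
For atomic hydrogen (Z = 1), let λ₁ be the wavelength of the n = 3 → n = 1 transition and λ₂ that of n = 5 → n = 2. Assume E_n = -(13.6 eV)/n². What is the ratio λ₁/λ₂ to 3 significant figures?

0.236

λ ∝ 1/ΔE ∝ 1/(1/n_f² − 1/n_i²), and the Z² and hc factors cancel in the ratio.
λ₁/λ₂ = (1/2² − 1/5²)/(1/1² − 1/3²) = 0.2100/0.8889 = 0.236.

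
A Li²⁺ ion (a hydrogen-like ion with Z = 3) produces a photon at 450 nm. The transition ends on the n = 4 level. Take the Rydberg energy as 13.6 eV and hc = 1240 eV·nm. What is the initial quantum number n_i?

n_i = 5

The photon energy is ΔE = hc/λ = 1240 / 450 = 2.756 eV.
With Z = 3, ΔE = 122.4 × (1/n_f² − 1/n_i²), so 1/n_f² − 1/n_i² = 0.02251.
With n_f = 4: 1/n_i² = 1/16 − 0.02251 = 0.03999, so n_i ≈ 5.00.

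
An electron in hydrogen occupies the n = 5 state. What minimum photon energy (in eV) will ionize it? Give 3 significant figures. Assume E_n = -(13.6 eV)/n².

E_5 = −13.60/25 = −0.544 eV, so ionization (to E = 0) requires 0.544 eV.

0.544 eV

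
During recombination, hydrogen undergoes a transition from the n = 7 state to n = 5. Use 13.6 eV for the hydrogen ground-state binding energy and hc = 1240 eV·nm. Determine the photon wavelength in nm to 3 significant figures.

4650 nm

ΔE = 13.60 × (1/5² − 1/7²) = 13.60 × 0.01959 = 0.2664 eV.
λ = hc/ΔE = 1240 / 0.2664 = 4650 nm.
This line belongs to the Pfund series.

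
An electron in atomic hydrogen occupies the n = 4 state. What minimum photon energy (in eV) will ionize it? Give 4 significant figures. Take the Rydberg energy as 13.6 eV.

E_4 = −13.60/16 = −0.8500 eV, so ionization (to E = 0) requires 0.8500 eV.

0.8500 eV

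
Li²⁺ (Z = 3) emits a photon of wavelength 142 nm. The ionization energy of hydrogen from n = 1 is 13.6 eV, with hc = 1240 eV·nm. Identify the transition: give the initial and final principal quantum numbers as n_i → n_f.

The photon energy is ΔE = hc/λ = 1240 / 142 = 8.732 eV.
With Z = 3, ΔE = 122.4 × (1/n_f² − 1/n_i²), so 1/n_f² − 1/n_i² = 0.07134.
Trying n_f = 3 gives 1/n_i² = 0.03977, i.e. n_i ≈ 5; this pair matches.

n_i = 5, n_f = 3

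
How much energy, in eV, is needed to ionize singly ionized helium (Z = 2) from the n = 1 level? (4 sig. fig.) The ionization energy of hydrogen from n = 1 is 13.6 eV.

E_n = −13.6 Z²/n² = −54.40/n² eV for Z = 2.
E_1 = −54.40/1 = −54.40 eV, so ionization (to E = 0) requires 54.40 eV.

54.40 eV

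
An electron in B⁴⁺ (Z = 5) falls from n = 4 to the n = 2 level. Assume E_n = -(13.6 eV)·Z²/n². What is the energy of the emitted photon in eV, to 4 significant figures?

63.75 eV

The Bohr energies scale as Z², so for Z = 5: E_n = −340.0/n² eV.
E_4 = −340.0/16 = −21.25 eV and E_2 = −340.0/4 = −85.00 eV.
The photon energy is |E_4 − E_2| = 63.75 eV.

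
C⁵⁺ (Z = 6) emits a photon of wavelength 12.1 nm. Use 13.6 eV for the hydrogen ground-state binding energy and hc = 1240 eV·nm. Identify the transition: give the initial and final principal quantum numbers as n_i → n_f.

The photon energy is ΔE = hc/λ = 1240 / 12.1 = 102.5 eV.
With Z = 6, ΔE = 489.6 × (1/n_f² − 1/n_i²), so 1/n_f² − 1/n_i² = 0.2093.
Trying n_f = 2 gives 1/n_i² = 0.04069, i.e. n_i ≈ 5; this pair matches.

n_i = 5, n_f = 2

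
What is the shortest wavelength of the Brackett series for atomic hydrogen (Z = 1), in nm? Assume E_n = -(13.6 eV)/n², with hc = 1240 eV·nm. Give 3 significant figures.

The Brackett series has lower level n_f = 4; the series limit corresponds to n_i → ∞.
ΔE_max = 13.6 × 1 / 4² = 0.8500 eV.
λ_min = 1240 / 0.8500 = 1460 nm.

1460 nm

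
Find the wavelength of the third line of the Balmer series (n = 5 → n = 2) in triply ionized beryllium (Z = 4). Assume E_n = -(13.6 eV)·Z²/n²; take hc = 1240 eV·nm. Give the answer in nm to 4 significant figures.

27.14 nm

The Balmer series terminates on n_f = 2; the third line has n_i = 2+3 = 5.
ΔE = 217.6 × (1/2² − 1/5²) = 45.70 eV.
λ = 1240 / 45.70 = 27.14 nm.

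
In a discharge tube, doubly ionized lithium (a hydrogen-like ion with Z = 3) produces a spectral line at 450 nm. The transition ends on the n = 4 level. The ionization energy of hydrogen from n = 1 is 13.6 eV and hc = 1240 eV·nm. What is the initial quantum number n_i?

n_i = 5

The photon energy is ΔE = hc/λ = 1240 / 450 = 2.756 eV.
With Z = 3, ΔE = 122.4 × (1/n_f² − 1/n_i²), so 1/n_f² − 1/n_i² = 0.02251.
With n_f = 4: 1/n_i² = 1/16 − 0.02251 = 0.03999, so n_i ≈ 5.00.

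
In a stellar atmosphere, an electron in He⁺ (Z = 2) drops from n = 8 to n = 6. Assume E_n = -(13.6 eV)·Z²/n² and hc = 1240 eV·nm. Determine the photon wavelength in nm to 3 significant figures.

1880 nm

For Z = 2 the level energies scale as Z², so the effective Rydberg energy is 13.6 × 4 = 54.40 eV.
ΔE = 54.40 × (1/6² − 1/8²) = 54.40 × 0.01215 = 0.6611 eV.
λ = hc/ΔE = 1240 / 0.6611 = 1880 nm.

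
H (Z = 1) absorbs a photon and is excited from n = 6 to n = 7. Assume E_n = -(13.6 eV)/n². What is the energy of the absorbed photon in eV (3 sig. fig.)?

0.100 eV

E_7 = −13.60/49 = −0.2776 eV and E_6 = −13.60/36 = −0.3778 eV.
The photon energy is |E_7 − E_6| = 0.100 eV.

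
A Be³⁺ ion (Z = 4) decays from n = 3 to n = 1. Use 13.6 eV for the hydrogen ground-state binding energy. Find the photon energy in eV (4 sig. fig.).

The Bohr energies scale as Z², so for Z = 4: E_n = −217.6/n² eV.
E_3 = −217.6/9 = −24.18 eV and E_1 = −217.6/1 = −217.6 eV.
The photon energy is |E_3 − E_1| = 193.4 eV.

193.4 eV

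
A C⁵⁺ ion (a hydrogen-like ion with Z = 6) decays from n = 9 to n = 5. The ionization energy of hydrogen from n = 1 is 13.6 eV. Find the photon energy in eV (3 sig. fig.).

The Bohr energies scale as Z², so for Z = 6: E_n = −489.6/n² eV.
E_9 = −489.6/81 = −6.044 eV and E_5 = −489.6/25 = −19.58 eV.
The photon energy is |E_9 − E_5| = 13.5 eV.

13.5 eV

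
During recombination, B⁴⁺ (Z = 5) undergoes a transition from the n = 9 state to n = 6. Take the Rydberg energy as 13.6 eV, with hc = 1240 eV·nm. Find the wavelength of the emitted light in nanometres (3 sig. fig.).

For Z = 5 the level energies scale as Z², so the effective Rydberg energy is 13.6 × 25 = 340.0 eV.
ΔE = 340.0 × (1/6² − 1/9²) = 340.0 × 0.01543 = 5.247 eV.
λ = hc/ΔE = 1240 / 5.247 = 236 nm.

236 nm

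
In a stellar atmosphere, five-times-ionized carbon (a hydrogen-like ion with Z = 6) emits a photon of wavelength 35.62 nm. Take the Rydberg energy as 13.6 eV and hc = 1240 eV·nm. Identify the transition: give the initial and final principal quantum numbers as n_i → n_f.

n_i = 5, n_f = 3

The photon energy is ΔE = hc/λ = 1240 / 35.62 = 34.81 eV.
With Z = 6, ΔE = 489.6 × (1/n_f² − 1/n_i²), so 1/n_f² − 1/n_i² = 0.07110.
Trying n_f = 3 gives 1/n_i² = 0.04001, i.e. n_i ≈ 5; this pair matches.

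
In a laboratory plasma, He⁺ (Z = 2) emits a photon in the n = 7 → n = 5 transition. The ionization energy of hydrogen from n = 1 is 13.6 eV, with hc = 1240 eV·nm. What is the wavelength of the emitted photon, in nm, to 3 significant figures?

1160 nm

For Z = 2 the level energies scale as Z², so the effective Rydberg energy is 13.6 × 4 = 54.40 eV.
ΔE = 54.40 × (1/5² − 1/7²) = 54.40 × 0.01959 = 1.066 eV.
λ = hc/ΔE = 1240 / 1.066 = 1160 nm.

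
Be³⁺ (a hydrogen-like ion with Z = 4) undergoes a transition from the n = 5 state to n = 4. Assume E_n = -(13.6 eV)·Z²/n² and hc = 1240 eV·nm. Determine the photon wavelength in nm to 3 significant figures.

For Z = 4 the level energies scale as Z², so the effective Rydberg energy is 13.6 × 16 = 217.6 eV.
ΔE = 217.6 × (1/4² − 1/5²) = 217.6 × 0.02250 = 4.896 eV.
λ = hc/ΔE = 1240 / 4.896 = 253 nm.

253 nm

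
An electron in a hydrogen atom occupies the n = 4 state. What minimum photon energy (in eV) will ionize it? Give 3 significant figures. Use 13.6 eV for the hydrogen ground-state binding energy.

0.850 eV

E_4 = −13.60/16 = −0.850 eV, so ionization (to E = 0) requires 0.850 eV.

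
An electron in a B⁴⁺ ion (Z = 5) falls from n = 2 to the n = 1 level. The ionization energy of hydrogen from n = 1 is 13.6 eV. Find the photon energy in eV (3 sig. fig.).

255 eV

The Bohr energies scale as Z², so for Z = 5: E_n = −340.0/n² eV.
E_2 = −340.0/4 = −85.00 eV and E_1 = −340.0/1 = −340.0 eV.
The photon energy is |E_2 − E_1| = 255 eV.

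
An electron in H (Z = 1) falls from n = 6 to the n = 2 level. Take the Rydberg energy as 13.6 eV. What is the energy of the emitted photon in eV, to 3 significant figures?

E_6 = −13.60/36 = −0.3778 eV and E_2 = −13.60/4 = −3.400 eV.
The photon energy is |E_6 − E_2| = 3.02 eV.

3.02 eV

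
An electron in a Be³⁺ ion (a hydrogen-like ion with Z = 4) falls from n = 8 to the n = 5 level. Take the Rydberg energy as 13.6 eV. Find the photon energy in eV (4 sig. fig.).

5.304 eV

The Bohr energies scale as Z², so for Z = 4: E_n = −217.6/n² eV.
E_8 = −217.6/64 = −3.400 eV and E_5 = −217.6/25 = −8.704 eV.
The photon energy is |E_8 − E_5| = 5.304 eV.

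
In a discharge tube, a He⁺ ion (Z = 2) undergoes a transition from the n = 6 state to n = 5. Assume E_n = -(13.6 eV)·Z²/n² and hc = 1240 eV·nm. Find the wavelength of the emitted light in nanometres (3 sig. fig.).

For Z = 2 the level energies scale as Z², so the effective Rydberg energy is 13.6 × 4 = 54.40 eV.
ΔE = 54.40 × (1/5² − 1/6²) = 54.40 × 0.01222 = 0.6649 eV.
λ = hc/ΔE = 1240 / 0.6649 = 1860 nm.

1860 nm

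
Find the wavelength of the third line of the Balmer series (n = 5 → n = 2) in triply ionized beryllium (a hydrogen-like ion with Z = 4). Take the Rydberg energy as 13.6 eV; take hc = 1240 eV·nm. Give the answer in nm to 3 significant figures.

The Balmer series terminates on n_f = 2; the third line has n_i = 2+3 = 5.
ΔE = 217.6 × (1/2² − 1/5²) = 45.70 eV.
λ = 1240 / 45.70 = 27.1 nm.

27.1 nm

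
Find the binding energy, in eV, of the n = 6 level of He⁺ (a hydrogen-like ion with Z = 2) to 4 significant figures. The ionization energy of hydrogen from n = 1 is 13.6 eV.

E_n = −13.6 Z²/n² = −54.40/n² eV for Z = 2.
E_6 = −54.40/36 = −1.511 eV, so ionization (to E = 0) requires 1.511 eV.

1.511 eV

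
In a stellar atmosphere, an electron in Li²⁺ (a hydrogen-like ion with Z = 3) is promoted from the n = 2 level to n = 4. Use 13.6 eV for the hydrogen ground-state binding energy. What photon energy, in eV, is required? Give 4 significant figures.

The Bohr energies scale as Z², so for Z = 3: E_n = −122.4/n² eV.
E_4 = −122.4/16 = −7.650 eV and E_2 = −122.4/4 = −30.60 eV.
The photon energy is |E_4 − E_2| = 22.95 eV.

22.95 eV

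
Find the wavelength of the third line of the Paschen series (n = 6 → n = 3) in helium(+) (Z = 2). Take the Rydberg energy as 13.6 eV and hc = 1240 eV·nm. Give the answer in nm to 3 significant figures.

274 nm

The Paschen series terminates on n_f = 3; the third line has n_i = 3+3 = 6.
ΔE = 54.40 × (1/3² − 1/6²) = 4.533 eV.
λ = 1240 / 4.533 = 274 nm.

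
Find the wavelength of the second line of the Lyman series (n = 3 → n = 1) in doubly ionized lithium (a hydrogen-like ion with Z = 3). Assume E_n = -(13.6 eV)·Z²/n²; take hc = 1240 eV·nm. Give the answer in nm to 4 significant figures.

11.40 nm

The Lyman series terminates on n_f = 1; the second line has n_i = 1+2 = 3.
ΔE = 122.4 × (1/1² − 1/3²) = 108.8 eV.
λ = 1240 / 108.8 = 11.40 nm.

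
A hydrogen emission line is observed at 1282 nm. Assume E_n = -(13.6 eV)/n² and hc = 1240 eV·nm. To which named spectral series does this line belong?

Paschen

ΔE = 1240/1282 = 0.9672 eV.
This matches 13.6 × (1/3² − 1/5²), so n_f = 3: the Paschen series.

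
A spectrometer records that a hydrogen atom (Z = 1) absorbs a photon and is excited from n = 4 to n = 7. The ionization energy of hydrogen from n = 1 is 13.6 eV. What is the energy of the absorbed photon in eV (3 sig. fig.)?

0.572 eV

E_7 = −13.60/49 = −0.2776 eV and E_4 = −13.60/16 = −0.8500 eV.
The photon energy is |E_7 − E_4| = 0.572 eV.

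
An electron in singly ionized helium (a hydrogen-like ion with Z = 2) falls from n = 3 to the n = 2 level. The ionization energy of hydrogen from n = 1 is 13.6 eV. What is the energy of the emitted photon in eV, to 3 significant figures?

7.56 eV

The Bohr energies scale as Z², so for Z = 2: E_n = −54.40/n² eV.
E_3 = −54.40/9 = −6.044 eV and E_2 = −54.40/4 = −13.60 eV.
The photon energy is |E_3 − E_2| = 7.56 eV.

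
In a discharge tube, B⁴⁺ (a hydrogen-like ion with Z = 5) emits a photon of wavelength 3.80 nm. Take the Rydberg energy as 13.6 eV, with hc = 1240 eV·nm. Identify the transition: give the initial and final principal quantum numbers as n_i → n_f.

The photon energy is ΔE = hc/λ = 1240 / 3.80 = 326.3 eV.
With Z = 5, ΔE = 340.0 × (1/n_f² − 1/n_i²), so 1/n_f² − 1/n_i² = 0.9598.
Trying n_f = 1 gives 1/n_i² = 0.04025, i.e. n_i ≈ 5; this pair matches.

n_i = 5, n_f = 1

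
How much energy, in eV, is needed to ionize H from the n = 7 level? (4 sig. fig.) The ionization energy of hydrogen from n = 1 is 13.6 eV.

E_7 = −13.60/49 = −0.2776 eV, so ionization (to E = 0) requires 0.2776 eV.

0.2776 eV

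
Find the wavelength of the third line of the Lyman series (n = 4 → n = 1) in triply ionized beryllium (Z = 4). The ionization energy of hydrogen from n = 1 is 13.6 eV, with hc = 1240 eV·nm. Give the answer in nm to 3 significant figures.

The Lyman series terminates on n_f = 1; the third line has n_i = 1+3 = 4.
ΔE = 217.6 × (1/1² − 1/4²) = 204.0 eV.
λ = 1240 / 204.0 = 6.08 nm.

6.08 nm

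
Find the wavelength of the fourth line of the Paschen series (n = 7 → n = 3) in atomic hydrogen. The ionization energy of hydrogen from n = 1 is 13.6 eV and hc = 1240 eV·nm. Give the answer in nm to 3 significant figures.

1010 nm

The Paschen series terminates on n_f = 3; the fourth line has n_i = 3+4 = 7.
ΔE = 13.60 × (1/3² − 1/7²) = 1.234 eV.
λ = 1240 / 1.234 = 1010 nm.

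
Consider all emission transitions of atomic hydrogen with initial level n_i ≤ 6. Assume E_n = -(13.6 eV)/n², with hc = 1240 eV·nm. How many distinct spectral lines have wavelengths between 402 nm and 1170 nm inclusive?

Enumerate all n_i → n_f pairs with 1 ≤ n_f < n_i ≤ 6 and compute λ = 1240 / [13.6·1·(1/n_f² − 1/n_i²)].
Lines falling in [402, 1170] nm: 6→2 (410.3 nm), 5→2 (434.2 nm), 4→2 (486.3 nm), 3→2 (656.5 nm), 6→3 (1094 nm).

5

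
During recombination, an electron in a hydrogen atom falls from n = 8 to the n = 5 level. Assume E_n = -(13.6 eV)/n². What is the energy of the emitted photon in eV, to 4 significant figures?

E_8 = −13.60/64 = −0.2125 eV and E_5 = −13.60/25 = −0.5440 eV.
The photon energy is |E_8 − E_5| = 0.3315 eV.

0.3315 eV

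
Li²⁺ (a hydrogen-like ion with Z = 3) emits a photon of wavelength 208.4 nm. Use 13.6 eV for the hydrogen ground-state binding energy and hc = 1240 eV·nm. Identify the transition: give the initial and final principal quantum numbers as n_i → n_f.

The photon energy is ΔE = hc/λ = 1240 / 208.4 = 5.950 eV.
With Z = 3, ΔE = 122.4 × (1/n_f² − 1/n_i²), so 1/n_f² − 1/n_i² = 0.04861.
Trying n_f = 3 gives 1/n_i² = 0.06250, i.e. n_i ≈ 4; this pair matches.

n_i = 4, n_f = 3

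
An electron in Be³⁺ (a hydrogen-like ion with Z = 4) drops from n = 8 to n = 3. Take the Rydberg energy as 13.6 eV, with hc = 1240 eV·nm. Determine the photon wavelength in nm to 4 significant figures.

For Z = 4 the level energies scale as Z², so the effective Rydberg energy is 13.6 × 16 = 217.6 eV.
ΔE = 217.6 × (1/3² − 1/8²) = 217.6 × 0.09549 = 20.78 eV.
λ = hc/ΔE = 1240 / 20.78 = 59.68 nm.

59.68 nm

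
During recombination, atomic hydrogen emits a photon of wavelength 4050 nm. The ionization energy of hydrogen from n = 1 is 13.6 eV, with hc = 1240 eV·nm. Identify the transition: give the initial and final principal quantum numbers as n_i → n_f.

The photon energy is ΔE = hc/λ = 1240 / 4050 = 0.3062 eV.
With Z = 1, ΔE = 13.60 × (1/n_f² − 1/n_i²), so 1/n_f² − 1/n_i² = 0.02251.
Trying n_f = 4 gives 1/n_i² = 0.03999, i.e. n_i ≈ 5; this pair matches.

n_i = 5, n_f = 4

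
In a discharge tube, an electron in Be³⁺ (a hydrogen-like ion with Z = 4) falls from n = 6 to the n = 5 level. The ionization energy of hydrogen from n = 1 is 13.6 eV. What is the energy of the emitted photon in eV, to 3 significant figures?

The Bohr energies scale as Z², so for Z = 4: E_n = −217.6/n² eV.
E_6 = −217.6/36 = −6.044 eV and E_5 = −217.6/25 = −8.704 eV.
The photon energy is |E_6 − E_5| = 2.66 eV.

2.66 eV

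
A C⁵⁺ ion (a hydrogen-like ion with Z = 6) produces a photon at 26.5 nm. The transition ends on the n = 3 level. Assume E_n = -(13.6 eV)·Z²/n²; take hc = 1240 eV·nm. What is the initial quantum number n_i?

n_i = 8

The photon energy is ΔE = hc/λ = 1240 / 26.5 = 46.79 eV.
With Z = 6, ΔE = 489.6 × (1/n_f² − 1/n_i²), so 1/n_f² − 1/n_i² = 0.09557.
With n_f = 3: 1/n_i² = 1/9 − 0.09557 = 0.01554, so n_i ≈ 8.02.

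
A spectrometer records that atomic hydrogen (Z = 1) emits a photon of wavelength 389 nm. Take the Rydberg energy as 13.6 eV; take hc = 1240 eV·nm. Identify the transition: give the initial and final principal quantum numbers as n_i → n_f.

n_i = 8, n_f = 2

The photon energy is ΔE = hc/λ = 1240 / 389 = 3.188 eV.
With Z = 1, ΔE = 13.60 × (1/n_f² − 1/n_i²), so 1/n_f² − 1/n_i² = 0.2344.
Trying n_f = 2 gives 1/n_i² = 0.01561, i.e. n_i ≈ 8; this pair matches.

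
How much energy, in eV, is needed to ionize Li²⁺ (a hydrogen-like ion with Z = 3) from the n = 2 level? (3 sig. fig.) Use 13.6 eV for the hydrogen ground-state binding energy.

E_n = −13.6 Z²/n² = −122.4/n² eV for Z = 3.
E_2 = −122.4/4 = −30.6 eV, so ionization (to E = 0) requires 30.6 eV.

30.6 eV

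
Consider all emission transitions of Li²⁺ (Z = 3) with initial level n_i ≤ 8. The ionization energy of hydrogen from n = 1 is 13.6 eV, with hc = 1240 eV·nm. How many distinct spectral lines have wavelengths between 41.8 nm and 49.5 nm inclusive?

4

Enumerate all n_i → n_f pairs with 1 ≤ n_f < n_i ≤ 8 and compute λ = 1240 / [13.6·9·(1/n_f² − 1/n_i²)].
Lines falling in [41.8, 49.5] nm: 8→2 (43.22 nm), 7→2 (44.12 nm), 6→2 (45.59 nm), 5→2 (48.24 nm).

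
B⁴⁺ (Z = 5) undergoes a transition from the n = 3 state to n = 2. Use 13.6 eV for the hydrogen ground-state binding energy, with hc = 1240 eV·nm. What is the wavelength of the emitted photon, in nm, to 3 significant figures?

For Z = 5 the level energies scale as Z², so the effective Rydberg energy is 13.6 × 25 = 340.0 eV.
ΔE = 340.0 × (1/2² − 1/3²) = 340.0 × 0.1389 = 47.22 eV.
λ = hc/ΔE = 1240 / 47.22 = 26.3 nm.

26.3 nm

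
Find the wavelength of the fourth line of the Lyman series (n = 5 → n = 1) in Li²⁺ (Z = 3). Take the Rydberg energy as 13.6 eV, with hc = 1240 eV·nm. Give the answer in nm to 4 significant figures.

The Lyman series terminates on n_f = 1; the fourth line has n_i = 1+4 = 5.
ΔE = 122.4 × (1/1² − 1/5²) = 117.5 eV.
λ = 1240 / 117.5 = 10.55 nm.

10.55 nm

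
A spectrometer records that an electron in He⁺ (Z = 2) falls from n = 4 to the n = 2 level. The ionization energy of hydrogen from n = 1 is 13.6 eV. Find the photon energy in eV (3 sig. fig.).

The Bohr energies scale as Z², so for Z = 2: E_n = −54.40/n² eV.
E_4 = −54.40/16 = −3.400 eV and E_2 = −54.40/4 = −13.60 eV.
The photon energy is |E_4 − E_2| = 10.2 eV.

10.2 eV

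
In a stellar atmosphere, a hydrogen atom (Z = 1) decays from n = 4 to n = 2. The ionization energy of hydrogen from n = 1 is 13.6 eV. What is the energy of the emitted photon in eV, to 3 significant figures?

E_4 = −13.60/16 = −0.8500 eV and E_2 = −13.60/4 = −3.400 eV.
The photon energy is |E_4 − E_2| = 2.55 eV.

2.55 eV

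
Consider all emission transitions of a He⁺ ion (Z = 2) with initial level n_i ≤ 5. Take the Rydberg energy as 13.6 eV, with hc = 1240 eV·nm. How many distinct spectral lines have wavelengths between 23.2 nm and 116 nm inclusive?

Enumerate all n_i → n_f pairs with 1 ≤ n_f < n_i ≤ 5 and compute λ = 1240 / [13.6·4·(1/n_f² − 1/n_i²)].
Lines falling in [23.2, 116] nm: 5→1 (23.74 nm), 4→1 (24.31 nm), 3→1 (25.64 nm), 2→1 (30.39 nm), 5→2 (108.5 nm).

5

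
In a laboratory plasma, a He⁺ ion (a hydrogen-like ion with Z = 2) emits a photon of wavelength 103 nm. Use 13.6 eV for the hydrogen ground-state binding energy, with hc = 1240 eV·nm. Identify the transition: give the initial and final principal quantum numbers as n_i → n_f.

n_i = 6, n_f = 2

The photon energy is ΔE = hc/λ = 1240 / 103 = 12.04 eV.
With Z = 2, ΔE = 54.40 × (1/n_f² − 1/n_i²), so 1/n_f² − 1/n_i² = 0.2213.
Trying n_f = 2 gives 1/n_i² = 0.02870, i.e. n_i ≈ 6; this pair matches.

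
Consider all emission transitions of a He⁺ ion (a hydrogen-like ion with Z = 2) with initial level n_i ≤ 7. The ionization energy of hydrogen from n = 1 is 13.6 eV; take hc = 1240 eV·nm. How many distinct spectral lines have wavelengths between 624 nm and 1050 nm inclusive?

Enumerate all n_i → n_f pairs with 1 ≤ n_f < n_i ≤ 7 and compute λ = 1240 / [13.6·4·(1/n_f² − 1/n_i²)].
Lines falling in [624, 1050] nm: 6→4 (656.5 nm), 5→4 (1013 nm).

2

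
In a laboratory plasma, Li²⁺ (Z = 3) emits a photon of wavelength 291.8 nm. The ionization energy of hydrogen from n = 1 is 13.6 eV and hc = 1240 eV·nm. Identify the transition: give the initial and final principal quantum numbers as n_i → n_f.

The photon energy is ΔE = hc/λ = 1240 / 291.8 = 4.249 eV.
With Z = 3, ΔE = 122.4 × (1/n_f² − 1/n_i²), so 1/n_f² − 1/n_i² = 0.03472.
Trying n_f = 4 gives 1/n_i² = 0.02778, i.e. n_i ≈ 6; this pair matches.

n_i = 6, n_f = 4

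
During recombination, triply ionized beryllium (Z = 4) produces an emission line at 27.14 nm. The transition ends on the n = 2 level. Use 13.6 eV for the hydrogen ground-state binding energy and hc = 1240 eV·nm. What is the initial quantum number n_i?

The photon energy is ΔE = hc/λ = 1240 / 27.14 = 45.69 eV.
With Z = 4, ΔE = 217.6 × (1/n_f² − 1/n_i²), so 1/n_f² − 1/n_i² = 0.2100.
With n_f = 2: 1/n_i² = 1/4 − 0.2100 = 0.04003, so n_i ≈ 5.00.

n_i = 5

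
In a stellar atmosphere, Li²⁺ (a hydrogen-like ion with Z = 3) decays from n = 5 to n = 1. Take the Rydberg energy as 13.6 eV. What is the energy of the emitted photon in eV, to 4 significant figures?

117.5 eV

The Bohr energies scale as Z², so for Z = 3: E_n = −122.4/n² eV.
E_5 = −122.4/25 = −4.896 eV and E_1 = −122.4/1 = −122.4 eV.
The photon energy is |E_5 − E_1| = 117.5 eV.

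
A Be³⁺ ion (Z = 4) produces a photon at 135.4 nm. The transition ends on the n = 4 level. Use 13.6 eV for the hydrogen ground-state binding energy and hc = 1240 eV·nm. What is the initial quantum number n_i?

n_i = 7

The photon energy is ΔE = hc/λ = 1240 / 135.4 = 9.158 eV.
With Z = 4, ΔE = 217.6 × (1/n_f² − 1/n_i²), so 1/n_f² − 1/n_i² = 0.04209.
With n_f = 4: 1/n_i² = 1/16 − 0.04209 = 0.02041, so n_i ≈ 7.00.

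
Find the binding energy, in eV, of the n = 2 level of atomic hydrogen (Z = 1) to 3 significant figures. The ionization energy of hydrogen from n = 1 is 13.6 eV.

3.40 eV

E_2 = −13.60/4 = −3.40 eV, so ionization (to E = 0) requires 3.40 eV.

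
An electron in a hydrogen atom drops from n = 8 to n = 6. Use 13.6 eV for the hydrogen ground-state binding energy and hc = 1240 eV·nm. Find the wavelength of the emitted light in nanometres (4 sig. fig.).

7503 nm

ΔE = 13.60 × (1/6² − 1/8²) = 13.60 × 0.01215 = 0.1653 eV.
λ = hc/ΔE = 1240 / 0.1653 = 7503 nm.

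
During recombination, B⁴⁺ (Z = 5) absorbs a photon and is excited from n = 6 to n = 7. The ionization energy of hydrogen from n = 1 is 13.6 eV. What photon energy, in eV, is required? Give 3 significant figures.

2.51 eV

The Bohr energies scale as Z², so for Z = 5: E_n = −340.0/n² eV.
E_7 = −340.0/49 = −6.939 eV and E_6 = −340.0/36 = −9.444 eV.
The photon energy is |E_7 − E_6| = 2.51 eV.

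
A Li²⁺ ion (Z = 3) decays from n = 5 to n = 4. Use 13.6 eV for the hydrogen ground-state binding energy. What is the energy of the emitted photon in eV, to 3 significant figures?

The Bohr energies scale as Z², so for Z = 3: E_n = −122.4/n² eV.
E_5 = −122.4/25 = −4.896 eV and E_4 = −122.4/16 = −7.650 eV.
The photon energy is |E_5 − E_4| = 2.75 eV.

2.75 eV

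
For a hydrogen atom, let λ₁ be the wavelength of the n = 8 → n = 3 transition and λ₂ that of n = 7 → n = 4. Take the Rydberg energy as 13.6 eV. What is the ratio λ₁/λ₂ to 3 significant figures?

0.441

λ ∝ 1/ΔE ∝ 1/(1/n_f² − 1/n_i²), and the Z² and hc factors cancel in the ratio.
λ₁/λ₂ = (1/4² − 1/7²)/(1/3² − 1/8²) = 0.04209/0.09549 = 0.441.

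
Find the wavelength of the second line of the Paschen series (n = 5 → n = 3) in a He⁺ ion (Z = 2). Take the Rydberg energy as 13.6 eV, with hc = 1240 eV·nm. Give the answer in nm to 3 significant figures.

The Paschen series terminates on n_f = 3; the second line has n_i = 3+2 = 5.
ΔE = 54.40 × (1/3² − 1/5²) = 3.868 eV.
λ = 1240 / 3.868 = 321 nm.

321 nm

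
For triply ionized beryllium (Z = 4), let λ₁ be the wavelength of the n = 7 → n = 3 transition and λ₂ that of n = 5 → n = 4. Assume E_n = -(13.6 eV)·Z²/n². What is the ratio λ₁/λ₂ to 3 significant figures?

0.248

λ ∝ 1/ΔE ∝ 1/(1/n_f² − 1/n_i²), and the Z² and hc factors cancel in the ratio.
λ₁/λ₂ = (1/4² − 1/5²)/(1/3² − 1/7²) = 0.02250/0.09070 = 0.248.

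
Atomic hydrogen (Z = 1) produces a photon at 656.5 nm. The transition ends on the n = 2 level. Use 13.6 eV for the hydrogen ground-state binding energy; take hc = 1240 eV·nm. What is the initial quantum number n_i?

n_i = 3

The photon energy is ΔE = hc/λ = 1240 / 656.5 = 1.889 eV.
With Z = 1, ΔE = 13.60 × (1/n_f² − 1/n_i²), so 1/n_f² − 1/n_i² = 0.1389.
With n_f = 2: 1/n_i² = 1/4 − 0.1389 = 0.1111, so n_i ≈ 3.00.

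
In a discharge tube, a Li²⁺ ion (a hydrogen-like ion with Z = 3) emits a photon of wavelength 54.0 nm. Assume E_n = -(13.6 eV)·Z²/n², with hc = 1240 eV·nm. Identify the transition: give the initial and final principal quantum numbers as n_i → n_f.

n_i = 4, n_f = 2

The photon energy is ΔE = hc/λ = 1240 / 54.0 = 22.96 eV.
With Z = 3, ΔE = 122.4 × (1/n_f² − 1/n_i²), so 1/n_f² − 1/n_i² = 0.1876.
Trying n_f = 2 gives 1/n_i² = 0.06239, i.e. n_i ≈ 4; this pair matches.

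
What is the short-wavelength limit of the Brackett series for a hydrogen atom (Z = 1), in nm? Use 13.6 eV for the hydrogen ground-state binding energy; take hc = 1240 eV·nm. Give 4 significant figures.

The Brackett series has lower level n_f = 4; the series limit corresponds to n_i → ∞.
ΔE_max = 13.6 × 1 / 4² = 0.8500 eV.
λ_min = 1240 / 0.8500 = 1459 nm.

1459 nm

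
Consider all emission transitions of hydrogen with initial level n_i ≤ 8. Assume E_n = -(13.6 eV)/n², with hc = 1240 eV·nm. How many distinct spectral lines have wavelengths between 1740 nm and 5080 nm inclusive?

Enumerate all n_i → n_f pairs with 1 ≤ n_f < n_i ≤ 8 and compute λ = 1240 / [13.6·1·(1/n_f² − 1/n_i²)].
Lines falling in [1740, 5080] nm: 4→3 (1876 nm), 8→4 (1945 nm), 7→4 (2166 nm), 6→4 (2626 nm), 8→5 (3741 nm), 5→4 (4052 nm), 7→5 (4654 nm).

7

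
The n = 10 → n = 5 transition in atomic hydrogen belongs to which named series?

Pfund

The series is set by the lower level: n_f = 5 is the Pfund series.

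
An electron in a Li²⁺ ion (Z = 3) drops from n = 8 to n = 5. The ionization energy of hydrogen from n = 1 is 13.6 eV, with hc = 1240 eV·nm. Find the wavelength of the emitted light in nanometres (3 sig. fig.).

416 nm

For Z = 3 the level energies scale as Z², so the effective Rydberg energy is 13.6 × 9 = 122.4 eV.
ΔE = 122.4 × (1/5² − 1/8²) = 122.4 × 0.02438 = 2.984 eV.
λ = hc/ΔE = 1240 / 2.984 = 416 nm.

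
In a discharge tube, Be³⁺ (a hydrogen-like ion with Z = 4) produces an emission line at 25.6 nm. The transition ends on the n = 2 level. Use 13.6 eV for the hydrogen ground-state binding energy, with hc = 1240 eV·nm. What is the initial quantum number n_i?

n_i = 6

The photon energy is ΔE = hc/λ = 1240 / 25.6 = 48.44 eV.
With Z = 4, ΔE = 217.6 × (1/n_f² − 1/n_i²), so 1/n_f² − 1/n_i² = 0.2226.
With n_f = 2: 1/n_i² = 1/4 − 0.2226 = 0.02740, so n_i ≈ 6.04.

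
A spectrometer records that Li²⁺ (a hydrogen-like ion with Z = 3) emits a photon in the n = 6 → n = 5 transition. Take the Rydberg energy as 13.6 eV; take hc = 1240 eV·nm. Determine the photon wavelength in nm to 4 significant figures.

For Z = 3 the level energies scale as Z², so the effective Rydberg energy is 13.6 × 9 = 122.4 eV.
ΔE = 122.4 × (1/5² − 1/6²) = 122.4 × 0.01222 = 1.496 eV.
λ = hc/ΔE = 1240 / 1.496 = 828.9 nm.

828.9 nm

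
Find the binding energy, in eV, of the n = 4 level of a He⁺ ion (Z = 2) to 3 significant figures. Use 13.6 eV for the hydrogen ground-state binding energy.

E_n = −13.6 Z²/n² = −54.40/n² eV for Z = 2.
E_4 = −54.40/16 = −3.40 eV, so ionization (to E = 0) requires 3.40 eV.

3.40 eV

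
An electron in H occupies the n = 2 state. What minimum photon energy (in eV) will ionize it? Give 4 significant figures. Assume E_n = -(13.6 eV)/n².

3.400 eV

E_2 = −13.60/4 = −3.400 eV, so ionization (to E = 0) requires 3.400 eV.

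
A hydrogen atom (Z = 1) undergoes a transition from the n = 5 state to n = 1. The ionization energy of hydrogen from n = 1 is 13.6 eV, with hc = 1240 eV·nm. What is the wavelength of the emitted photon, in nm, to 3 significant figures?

95.0 nm

ΔE = 13.60 × (1/1² − 1/5²) = 13.60 × 0.9600 = 13.06 eV.
λ = hc/ΔE = 1240 / 13.06 = 95.0 nm.
This line belongs to the Lyman series.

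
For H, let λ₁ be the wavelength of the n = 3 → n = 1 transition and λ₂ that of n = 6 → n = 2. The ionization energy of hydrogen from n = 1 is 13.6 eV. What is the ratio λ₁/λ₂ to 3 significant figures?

0.250

λ ∝ 1/ΔE ∝ 1/(1/n_f² − 1/n_i²), and the Z² and hc factors cancel in the ratio.
λ₁/λ₂ = (1/2² − 1/6²)/(1/1² − 1/3²) = 0.2222/0.8889 = 0.250.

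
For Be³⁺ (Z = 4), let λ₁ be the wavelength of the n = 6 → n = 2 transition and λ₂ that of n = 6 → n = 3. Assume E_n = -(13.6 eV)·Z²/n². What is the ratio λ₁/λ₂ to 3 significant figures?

0.375

λ ∝ 1/ΔE ∝ 1/(1/n_f² − 1/n_i²), and the Z² and hc factors cancel in the ratio.
λ₁/λ₂ = (1/3² − 1/6²)/(1/2² − 1/6²) = 0.08333/0.2222 = 0.375.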